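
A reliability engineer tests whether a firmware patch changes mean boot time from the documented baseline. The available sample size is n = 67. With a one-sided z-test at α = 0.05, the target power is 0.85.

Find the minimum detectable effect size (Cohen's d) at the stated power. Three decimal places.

d ≈ 0.328

Required noncentrality: δ = z_{0.05} + z_{0.15} = 1.645 + 1.036 = 2.681.
δ = d·√n ⇒ d = δ/√n = 2.681/√67 = 0.3276.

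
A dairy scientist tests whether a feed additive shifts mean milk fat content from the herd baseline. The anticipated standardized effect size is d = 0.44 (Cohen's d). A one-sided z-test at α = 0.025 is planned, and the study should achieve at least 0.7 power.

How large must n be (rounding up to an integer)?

n = 32

For power 0.7 need Φ(δ − z_{0.025}) = 0.7, so δ = z_{0.025} + z_{0.30} = 1.960 + 0.524 = 2.484.
δ = d·√n ⇒ n = (δ/d)² = (2.484 / 0.44)² = 31.88.
Rounding up, n = 32.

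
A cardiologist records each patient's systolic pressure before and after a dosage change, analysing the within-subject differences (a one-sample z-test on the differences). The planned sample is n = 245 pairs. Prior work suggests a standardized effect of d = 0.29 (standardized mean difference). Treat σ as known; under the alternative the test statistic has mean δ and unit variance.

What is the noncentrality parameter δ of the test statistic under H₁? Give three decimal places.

δ = d·√n = 0.29 × √245 = 4.5392

δ ≈ 4.539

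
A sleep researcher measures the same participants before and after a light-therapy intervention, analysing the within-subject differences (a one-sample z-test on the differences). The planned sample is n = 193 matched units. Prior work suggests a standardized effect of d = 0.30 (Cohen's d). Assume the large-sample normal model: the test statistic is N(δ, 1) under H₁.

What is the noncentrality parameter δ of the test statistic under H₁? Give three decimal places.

δ ≈ 4.168

δ = d·√n = 0.30 × √193 = 4.1677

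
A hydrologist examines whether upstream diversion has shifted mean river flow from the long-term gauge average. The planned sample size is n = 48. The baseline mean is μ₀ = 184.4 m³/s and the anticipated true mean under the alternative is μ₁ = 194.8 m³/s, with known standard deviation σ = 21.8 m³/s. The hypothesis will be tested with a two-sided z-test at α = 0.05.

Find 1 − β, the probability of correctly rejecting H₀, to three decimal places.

Standardized effect: d = |μ₁ − μ₀| / σ = |194.8 − 184.4| / 21.8 = 0.4771
Noncentrality parameter: δ = d·√n = 0.4771 × √48 = 3.3052
Two-sided α = 0.05 → critical value z_{0.025} = 1.960.
Power = Φ(δ − 1.960) + Φ(−δ − 1.960) = Φ(1.345) + Φ(-5.265) = 0.9107 + 0.0000 = 0.9107.

Power ≈ 0.911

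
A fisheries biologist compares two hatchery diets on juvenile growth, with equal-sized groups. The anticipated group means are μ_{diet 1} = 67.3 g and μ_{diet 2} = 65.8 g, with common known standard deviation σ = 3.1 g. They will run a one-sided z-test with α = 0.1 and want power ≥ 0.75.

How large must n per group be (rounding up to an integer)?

n = 33 per group

Standardized effect: d = |μ_{diet 1} − μ_{diet 2}| / σ = |67.3 − 65.8| / 3.1 = 0.4839
Set Φ(δ − 1.282) = 0.75; then δ − 1.282 = Φ⁻¹(0.75) = 0.674, giving δ = 1.956.
δ = d·√(n/2) ⇒ n = 2(δ/d)² = 2 × (1.956 / 0.4839)² = 32.68.
Rounding up, n = 33 per group.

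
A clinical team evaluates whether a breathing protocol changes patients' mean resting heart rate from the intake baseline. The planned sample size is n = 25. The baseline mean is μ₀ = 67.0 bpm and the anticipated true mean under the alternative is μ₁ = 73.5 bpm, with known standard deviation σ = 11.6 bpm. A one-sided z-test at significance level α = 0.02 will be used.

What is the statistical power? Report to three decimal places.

Standardized effect: d = |μ₁ − μ₀| / σ = |73.5 − 67.0| / 11.6 = 0.5603
Noncentrality parameter: δ = d·√n = 0.5603 × √25 = 2.8017
Critical value for a one-sided test at α = 0.02: z_α = 2.054.
Power = P(Z > 2.054 − δ) = Φ(0.748) = 0.7728.

Power ≈ 0.773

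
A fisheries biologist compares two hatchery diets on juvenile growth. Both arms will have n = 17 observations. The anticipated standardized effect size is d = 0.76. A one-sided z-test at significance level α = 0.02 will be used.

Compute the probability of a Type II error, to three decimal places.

Noncentrality parameter: λ = d·√(n/2) = 0.76 × √(17/2) = 2.2158
Critical value for a one-sided test at α = 0.02: z_α = 2.054.
Power = P(Z > 2.054 − λ) = Φ(0.162) = 0.5644.
Type II error: β = 1 − power = 1 − 0.5644 = 0.4356.

β ≈ 0.436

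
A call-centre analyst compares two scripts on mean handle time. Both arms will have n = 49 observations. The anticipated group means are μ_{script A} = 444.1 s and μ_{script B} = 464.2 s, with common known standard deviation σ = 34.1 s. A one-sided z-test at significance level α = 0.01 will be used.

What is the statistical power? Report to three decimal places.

Standardized effect: d = |μ_{script A} − μ_{script B}| / σ = |444.1 − 464.2| / 34.1 = 0.5894
Noncentrality parameter: δ = d·√(n/2) = 0.5894 × √(49/2) = 2.9176
Critical value for a one-sided test at α = 0.01: z_α = 2.326.
Power = P(Z > 2.326 − δ) = Φ(0.591) = 0.7228.

Power ≈ 0.723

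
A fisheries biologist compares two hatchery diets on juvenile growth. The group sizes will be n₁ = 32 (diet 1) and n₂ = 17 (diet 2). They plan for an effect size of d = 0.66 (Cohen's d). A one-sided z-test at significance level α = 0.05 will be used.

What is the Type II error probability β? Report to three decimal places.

Noncentrality parameter: δ = d / √(1/n₁ + 1/n₂) = 0.66 / √(1/32 + 1/17) = 2.1991
Critical value for a one-sided test at α = 0.05: z_α = 1.645.
Power = Φ(δ − 1.645) = Φ(0.554) = 0.7103.
Type II error: β = 1 − power = 1 − 0.7103 = 0.2897.

β ≈ 0.290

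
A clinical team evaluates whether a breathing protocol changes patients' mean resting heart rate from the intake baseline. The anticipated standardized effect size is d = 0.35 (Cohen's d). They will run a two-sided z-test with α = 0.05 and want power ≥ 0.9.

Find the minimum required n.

Set Φ(δ − 1.960) = 0.9; then δ − 1.960 = Φ⁻¹(0.9) = 1.282, giving δ = 3.242.
(The Φ(−δ − z_{α/2}) term is vanishingly small for δ > 0 and is dropped in the standard sample-size formula.)
δ = d·√n ⇒ n = (δ/d)² = (3.242 / 0.35)² = 85.77.
Rounding up, n = 86.

n = 86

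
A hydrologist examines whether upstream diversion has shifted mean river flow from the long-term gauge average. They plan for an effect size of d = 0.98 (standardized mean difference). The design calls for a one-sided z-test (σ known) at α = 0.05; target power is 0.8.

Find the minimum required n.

n = 7

Set Φ(δ − 1.645) = 0.8; then δ − 1.645 = Φ⁻¹(0.8) = 0.842, giving δ = 2.486.
δ = d·√n ⇒ n = (δ/d)² = (2.486 / 0.98)² = 6.44.
Round up to the next whole unit.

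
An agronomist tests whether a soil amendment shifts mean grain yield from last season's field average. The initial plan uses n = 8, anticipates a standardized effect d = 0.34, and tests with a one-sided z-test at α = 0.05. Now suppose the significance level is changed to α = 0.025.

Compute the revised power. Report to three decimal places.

Power ≈ 0.159

δ = d·√n = 0.34 × √8 = 0.9617 (unchanged). New critical value: z_{0.025} = 1.960.
Revised power = Φ(δ − 1.960) = Φ(-0.998) = 0.1591.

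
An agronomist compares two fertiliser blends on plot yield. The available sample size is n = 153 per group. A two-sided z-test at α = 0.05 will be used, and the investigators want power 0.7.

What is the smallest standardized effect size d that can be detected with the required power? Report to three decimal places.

d ≈ 0.284

Need Φ(δ − 1.960) = 0.7, so δ = 1.960 + 0.524 = 2.484.
(Lower-tail contribution to power is negligible for δ > 0.)
δ = d·√(n/2) ⇒ d = δ/√(n/2) = 2.484/√(153/2) = 0.2840.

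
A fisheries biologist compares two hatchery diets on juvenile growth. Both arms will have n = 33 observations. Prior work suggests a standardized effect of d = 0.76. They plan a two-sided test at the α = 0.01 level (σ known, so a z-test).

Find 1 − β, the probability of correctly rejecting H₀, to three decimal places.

Power ≈ 0.695

Noncentrality parameter: δ = d·√(n/2) = 0.76 × √(33/2) = 3.0871
Critical value for a two-sided test at α = 0.01: z_{α/2} = 2.576.
Power = Φ(δ − 2.576) + Φ(−δ − 2.576) = Φ(0.511) + Φ(-5.663) = 0.6954 + 0.0000 = 0.6954.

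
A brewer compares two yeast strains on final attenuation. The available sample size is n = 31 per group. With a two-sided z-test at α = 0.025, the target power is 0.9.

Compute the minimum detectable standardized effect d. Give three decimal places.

d ≈ 0.895

Required noncentrality: δ = z_{0.0125} + z_{0.10} = 2.241 + 1.282 = 3.523.
(The second rejection-region term Φ(−δ − z_{α/2}) is negligible and dropped.)
δ = d·√(n/2) ⇒ d = δ/√(n/2) = 3.523/√(31/2) = 0.8948.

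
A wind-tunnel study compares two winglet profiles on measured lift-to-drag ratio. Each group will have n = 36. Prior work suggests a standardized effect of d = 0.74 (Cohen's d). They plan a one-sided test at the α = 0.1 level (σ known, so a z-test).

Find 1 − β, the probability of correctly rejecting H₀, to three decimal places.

Noncentrality parameter: δ = d·√(n/2) = 0.74 × √(36/2) = 3.1396
Critical value for a one-sided test at α = 0.1: z_α = 1.282.
Power = P(Z > 1.282 − δ) = Φ(1.858) = 0.9684.

Power ≈ 0.968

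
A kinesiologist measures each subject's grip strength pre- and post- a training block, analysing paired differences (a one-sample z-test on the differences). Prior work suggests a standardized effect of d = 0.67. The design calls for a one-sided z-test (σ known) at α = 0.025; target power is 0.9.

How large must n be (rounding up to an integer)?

Set Φ(δ − 1.960) = 0.9; then δ − 1.960 = Φ⁻¹(0.9) = 1.282, giving δ = 3.242.
δ = d·√n ⇒ n = (δ/d)² = (3.242 / 0.67)² = 23.41.
Round up to the next whole unit.

n = 24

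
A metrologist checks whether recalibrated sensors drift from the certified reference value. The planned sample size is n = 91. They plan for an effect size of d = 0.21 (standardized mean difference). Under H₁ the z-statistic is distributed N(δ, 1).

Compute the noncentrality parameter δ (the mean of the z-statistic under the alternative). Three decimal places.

δ = d·√n = 0.21 × √91 = 2.0033

δ ≈ 2.003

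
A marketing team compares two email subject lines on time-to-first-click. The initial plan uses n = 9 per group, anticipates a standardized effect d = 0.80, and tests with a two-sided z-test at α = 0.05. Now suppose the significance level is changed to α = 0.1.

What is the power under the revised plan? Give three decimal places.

δ = d·√(n/2) = 0.80 × √(9/2) = 1.6971 (unchanged). New critical value: z_{0.05} = 1.645.
Revised power = Φ(δ − 1.645) + Φ(−δ − 1.645) = Φ(0.052) + Φ(-3.342) = 0.5208 + 0.0004 = 0.5212.

Power ≈ 0.521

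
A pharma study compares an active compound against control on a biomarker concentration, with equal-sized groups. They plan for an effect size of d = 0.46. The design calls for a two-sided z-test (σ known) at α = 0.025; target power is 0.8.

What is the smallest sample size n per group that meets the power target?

n = 90 per group

For power 0.8 need Φ(δ − z_{0.0125}) = 0.8, so δ = z_{0.0125} + z_{0.20} = 2.241 + 0.842 = 3.083.
(For δ > 0 the lower-tail rejection region contributes negligibly to power, so the one-term inversion is standard.)
δ = d·√(n/2) ⇒ n = 2(δ/d)² = 2 × (3.083 / 0.46)² = 89.84.
Round up to the next whole unit.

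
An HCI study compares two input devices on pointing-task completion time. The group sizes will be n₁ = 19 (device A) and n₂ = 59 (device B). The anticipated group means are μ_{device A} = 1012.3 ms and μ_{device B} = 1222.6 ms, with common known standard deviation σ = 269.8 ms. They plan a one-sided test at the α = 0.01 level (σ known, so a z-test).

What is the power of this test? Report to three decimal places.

Power ≈ 0.735

Standardized effect: d = |μ_{device A} − μ_{device B}| / σ = |1012.3 − 1222.6| / 269.8 = 0.7795
Noncentrality parameter: δ = d / √(1/n₁ + 1/n₂) = 0.7795 / √(1/19 + 1/59) = 2.9550
One-sided α = 0.01 → critical value z_{0.01} = 2.326.
Power = P(Z > 2.326 − δ) = Φ(0.629) = 0.7352.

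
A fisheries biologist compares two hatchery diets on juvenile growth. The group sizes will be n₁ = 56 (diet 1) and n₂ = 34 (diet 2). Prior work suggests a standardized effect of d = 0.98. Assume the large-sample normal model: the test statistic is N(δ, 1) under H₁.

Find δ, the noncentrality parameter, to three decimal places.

δ = d / √(1/n₁ + 1/n₂) = 0.98 / √(1/56 + 1/34) = 4.5075

δ ≈ 4.508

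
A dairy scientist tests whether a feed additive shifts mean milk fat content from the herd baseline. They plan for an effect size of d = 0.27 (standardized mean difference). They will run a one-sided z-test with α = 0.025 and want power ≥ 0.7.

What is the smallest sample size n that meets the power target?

n = 85

Set Φ(δ − 1.960) = 0.7; then δ − 1.960 = Φ⁻¹(0.7) = 0.524, giving δ = 2.484.
δ = d·√n ⇒ n = (δ/d)² = (2.484 / 0.27)² = 84.66.
Rounding up, n = 85.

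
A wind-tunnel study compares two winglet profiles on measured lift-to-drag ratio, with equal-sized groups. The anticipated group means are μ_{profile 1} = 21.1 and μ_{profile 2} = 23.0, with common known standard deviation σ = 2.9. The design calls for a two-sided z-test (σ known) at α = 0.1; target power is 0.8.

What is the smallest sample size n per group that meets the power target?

n = 29 per group

Standardized effect: d = |μ_{profile 1} − μ_{profile 2}| / σ = |21.1 − 23.0| / 2.9 = 0.6552
Set Φ(δ − 1.645) = 0.8; then δ − 1.645 = Φ⁻¹(0.8) = 0.842, giving δ = 2.486.
(The Φ(−δ − z_{α/2}) term is vanishingly small for δ > 0 and is dropped in the standard sample-size formula.)
δ = d·√(n/2) ⇒ n = 2(δ/d)² = 2 × (2.486 / 0.6552)² = 28.81.
Round up to the next whole unit.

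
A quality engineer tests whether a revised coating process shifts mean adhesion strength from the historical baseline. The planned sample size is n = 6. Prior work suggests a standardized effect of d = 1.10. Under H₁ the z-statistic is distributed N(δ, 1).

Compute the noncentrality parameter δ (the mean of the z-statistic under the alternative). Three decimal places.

δ ≈ 2.694

The noncentrality parameter scales effect size by the design's sample-size factor: δ = d·√n = 1.10 × √6 = 2.6944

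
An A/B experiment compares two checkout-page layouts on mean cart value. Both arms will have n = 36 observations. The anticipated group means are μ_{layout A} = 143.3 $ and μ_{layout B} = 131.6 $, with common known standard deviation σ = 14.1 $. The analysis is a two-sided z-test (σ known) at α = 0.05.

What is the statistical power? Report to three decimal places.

Power ≈ 0.941

Standardized effect: d = |μ_{layout A} − μ_{layout B}| / σ = |143.3 − 131.6| / 14.1 = 0.8298
Noncentrality parameter: δ = d·√(n/2) = 0.8298 × √(36/2) = 3.5205
Two-sided α = 0.05 → critical value z_{0.025} = 1.960.
Power = Φ(δ − 1.960) + Φ(−δ − 1.960) = Φ(1.561) + Φ(-5.480) = 0.9407 + 0.0000 = 0.9407.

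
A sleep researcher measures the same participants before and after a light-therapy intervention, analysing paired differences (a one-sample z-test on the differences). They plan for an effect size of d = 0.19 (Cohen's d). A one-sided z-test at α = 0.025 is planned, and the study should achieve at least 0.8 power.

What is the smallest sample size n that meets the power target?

Set Φ(δ − 1.960) = 0.8; then δ − 1.960 = Φ⁻¹(0.8) = 0.842, giving δ = 2.802.
δ = d·√n ⇒ n = (δ/d)² = (2.802 / 0.19)² = 217.42.
Round up to the next whole unit.

n = 218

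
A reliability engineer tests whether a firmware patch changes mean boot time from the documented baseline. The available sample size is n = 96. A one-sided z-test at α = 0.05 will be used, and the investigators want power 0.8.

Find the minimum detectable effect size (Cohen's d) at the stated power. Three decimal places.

Need Φ(δ − 1.645) = 0.8, so δ = 1.645 + 0.842 = 2.486.
δ = d·√n ⇒ d = δ/√n = 2.486/√96 = 0.2538.

d ≈ 0.254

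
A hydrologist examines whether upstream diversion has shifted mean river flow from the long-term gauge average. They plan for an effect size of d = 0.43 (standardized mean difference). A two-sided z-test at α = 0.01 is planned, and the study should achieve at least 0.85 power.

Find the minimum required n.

n = 71

For power 0.85 need Φ(δ − z_{0.005}) = 0.85, so δ = z_{0.005} + z_{0.15} = 2.576 + 1.036 = 3.612.
(Ignoring the negligible lower-tail rejection probability gives the usual closed-form inversion.)
δ = d·√n ⇒ n = (δ/d)² = (3.612 / 0.43)² = 70.57.
Rounding up, n = 71.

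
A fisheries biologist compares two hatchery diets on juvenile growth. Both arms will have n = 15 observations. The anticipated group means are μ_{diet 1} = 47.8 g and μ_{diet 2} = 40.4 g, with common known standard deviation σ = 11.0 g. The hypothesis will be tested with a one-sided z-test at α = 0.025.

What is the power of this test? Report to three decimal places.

Standardized effect: d = |μ_{diet 1} − μ_{diet 2}| / σ = |47.8 − 40.4| / 11.0 = 0.6727
Noncentrality parameter: δ = d·√(n/2) = 0.6727 × √(15/2) = 1.8423
One-sided α = 0.025 → critical value z_{0.025} = 1.960.
Power = P(Z > 1.960 − δ) = Φ(-0.118) = 0.4532.

Power ≈ 0.453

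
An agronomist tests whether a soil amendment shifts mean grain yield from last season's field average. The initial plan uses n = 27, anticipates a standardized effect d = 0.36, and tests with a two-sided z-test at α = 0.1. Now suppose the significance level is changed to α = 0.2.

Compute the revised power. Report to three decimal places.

δ = d·√n = 0.36 × √27 = 1.8706 (unchanged). New critical value: z_{0.1} = 1.282.
Revised power = Φ(δ − 1.282) + Φ(−δ − 1.282) = Φ(0.589) + Φ(-3.152) = 0.7221 + 0.0008 = 0.7229.

Power ≈ 0.723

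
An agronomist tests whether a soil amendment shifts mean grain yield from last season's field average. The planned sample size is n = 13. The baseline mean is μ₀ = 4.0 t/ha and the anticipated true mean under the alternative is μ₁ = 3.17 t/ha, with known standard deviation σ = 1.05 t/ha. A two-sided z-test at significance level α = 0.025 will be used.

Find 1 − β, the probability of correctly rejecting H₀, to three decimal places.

Standardized effect: d = |μ₁ − μ₀| / σ = |3.17 − 4.0| / 1.05 = 0.7905
Noncentrality parameter: δ = d·√n = 0.7905 × √13 = 2.8501
Critical value for a two-sided test at α = 0.025: z_{α/2} = 2.241.
Power = Φ(δ − 2.241) + Φ(−δ − 2.241) = Φ(0.609) + Φ(-5.092) = 0.7286 + 0.0000 = 0.7286.

Power ≈ 0.729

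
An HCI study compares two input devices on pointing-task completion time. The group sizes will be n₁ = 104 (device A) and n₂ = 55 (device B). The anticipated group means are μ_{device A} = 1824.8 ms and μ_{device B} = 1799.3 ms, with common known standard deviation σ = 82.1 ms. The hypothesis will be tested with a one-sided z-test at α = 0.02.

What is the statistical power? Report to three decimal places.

Power ≈ 0.424

Standardized effect: d = |μ_{device A} − μ_{device B}| / σ = |1824.8 − 1799.3| / 82.1 = 0.3106
Noncentrality parameter: δ = d / √(1/n₁ + 1/n₂) = 0.3106 / √(1/104 + 1/55) = 1.8629
One-sided α = 0.02 → critical value z_{0.02} = 2.054.
Power = P(Z > 2.054 − δ) = Φ(-0.191) = 0.4243.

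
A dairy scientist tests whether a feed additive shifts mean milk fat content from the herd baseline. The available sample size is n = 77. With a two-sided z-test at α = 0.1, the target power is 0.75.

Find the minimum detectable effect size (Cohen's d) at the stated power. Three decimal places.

Required noncentrality: δ = z_{0.05} + z_{0.25} = 1.645 + 0.674 = 2.319.
(Lower-tail contribution to power is negligible for δ > 0.)
δ = d·√n ⇒ d = δ/√n = 2.319/√77 = 0.2643.

d ≈ 0.264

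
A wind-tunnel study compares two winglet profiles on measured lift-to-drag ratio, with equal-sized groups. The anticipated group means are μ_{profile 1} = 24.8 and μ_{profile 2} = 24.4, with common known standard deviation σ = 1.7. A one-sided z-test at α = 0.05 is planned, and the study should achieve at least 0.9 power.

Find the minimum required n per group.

n = 310 per group

Standardized effect: d = |μ_{profile 1} − μ_{profile 2}| / σ = |24.8 − 24.4| / 1.7 = 0.2353
For power 0.9 need Φ(δ − z_{0.05}) = 0.9, so δ = z_{0.05} + z_{0.10} = 1.645 + 1.282 = 2.926.
δ = d·√(n/2) ⇒ n = 2(δ/d)² = 2 × (2.926 / 0.2353)² = 309.37.
Rounding up, n = 310 per group.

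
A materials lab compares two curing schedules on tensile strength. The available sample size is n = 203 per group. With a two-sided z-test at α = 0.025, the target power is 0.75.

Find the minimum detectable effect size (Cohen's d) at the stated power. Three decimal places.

d ≈ 0.289

Required noncentrality: δ = z_{0.0125} + z_{0.25} = 2.241 + 0.674 = 2.916.
(The second rejection-region term Φ(−δ − z_{α/2}) is negligible and dropped.)
δ = d·√(n/2) ⇒ d = δ/√(n/2) = 2.916/√(203/2) = 0.2894.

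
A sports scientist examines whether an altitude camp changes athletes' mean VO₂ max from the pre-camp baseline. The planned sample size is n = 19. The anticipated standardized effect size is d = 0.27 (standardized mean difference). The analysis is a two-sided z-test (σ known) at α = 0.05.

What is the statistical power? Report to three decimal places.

Power ≈ 0.218

Noncentrality parameter: δ = d·√n = 0.27 × √19 = 1.1769
Critical value for a two-sided test at α = 0.05: z_{α/2} = 1.960.
Power = Φ(δ − 1.960) + Φ(−δ − 1.960) = Φ(-0.783) + Φ(-3.137) = 0.2168 + 0.0009 = 0.2176.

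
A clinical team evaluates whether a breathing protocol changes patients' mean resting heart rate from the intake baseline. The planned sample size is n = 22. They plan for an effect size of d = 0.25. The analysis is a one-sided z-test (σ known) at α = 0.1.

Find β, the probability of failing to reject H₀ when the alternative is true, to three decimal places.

β ≈ 0.543

Noncentrality parameter: δ = d·√n = 0.25 × √22 = 1.1726
One-sided α = 0.1 → critical value z_{0.1} = 1.282.
Power = Φ(δ − 1.282) = Φ(-0.109) = 0.4566.
Type II error: β = 1 − power = 1 − 0.4566 = 0.5434.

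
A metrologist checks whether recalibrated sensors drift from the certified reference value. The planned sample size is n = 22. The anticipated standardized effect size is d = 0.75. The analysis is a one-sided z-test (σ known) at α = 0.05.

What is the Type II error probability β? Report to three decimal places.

β ≈ 0.031

Noncentrality parameter: δ = d·√n = 0.75 × √22 = 3.5178
Critical value for a one-sided test at α = 0.05: z_α = 1.645.
Power = Φ(δ − 1.645) = Φ(1.873) = 0.9695.
Type II error: β = 1 − power = 1 − 0.9695 = 0.0305.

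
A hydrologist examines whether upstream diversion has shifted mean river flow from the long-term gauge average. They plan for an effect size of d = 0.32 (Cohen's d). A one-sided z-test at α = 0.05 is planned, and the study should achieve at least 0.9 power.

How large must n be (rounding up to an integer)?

n = 84

For power 0.9 need Φ(δ − z_{0.05}) = 0.9, so δ = z_{0.05} + z_{0.10} = 1.645 + 1.282 = 2.926.
δ = d·√n ⇒ n = (δ/d)² = (2.926 / 0.32)² = 83.63.
Round up to the next whole unit.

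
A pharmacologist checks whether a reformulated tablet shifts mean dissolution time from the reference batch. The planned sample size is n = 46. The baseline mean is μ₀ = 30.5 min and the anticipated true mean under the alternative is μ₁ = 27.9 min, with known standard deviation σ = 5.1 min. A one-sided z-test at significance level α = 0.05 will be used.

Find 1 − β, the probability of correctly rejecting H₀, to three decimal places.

Power ≈ 0.965

Standardized effect: d = |μ₁ − μ₀| / σ = |27.9 − 30.5| / 5.1 = 0.5098
Noncentrality parameter: δ = d·√n = 0.5098 × √46 = 3.4577
One-sided α = 0.05 → critical value z_{0.05} = 1.645.
Power = P(Z > 1.645 − δ) = Φ(1.813) = 0.9651.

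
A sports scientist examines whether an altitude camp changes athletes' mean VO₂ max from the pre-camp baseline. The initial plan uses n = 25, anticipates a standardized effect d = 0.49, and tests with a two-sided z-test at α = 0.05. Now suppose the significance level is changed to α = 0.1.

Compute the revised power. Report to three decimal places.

Power ≈ 0.790

δ = d·√n = 0.49 × √25 = 2.4500 (unchanged). New critical value: z_{0.05} = 1.645.
Revised power = Φ(δ − 1.645) + Φ(−δ − 1.645) = Φ(0.805) + Φ(-4.095) = 0.7896 + 0.0000 = 0.7897.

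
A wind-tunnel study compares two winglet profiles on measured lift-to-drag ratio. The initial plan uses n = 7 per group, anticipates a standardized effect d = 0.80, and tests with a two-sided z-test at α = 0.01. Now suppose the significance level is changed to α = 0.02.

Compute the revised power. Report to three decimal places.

δ = d·√(n/2) = 0.80 × √(7/2) = 1.4967 (unchanged). New critical value: z_{0.01} = 2.326.
Revised power = Φ(δ − 2.326) + Φ(−δ − 2.326) = Φ(-0.830) + Φ(-3.823) = 0.2034 + 0.0001 = 0.2034.

Power ≈ 0.203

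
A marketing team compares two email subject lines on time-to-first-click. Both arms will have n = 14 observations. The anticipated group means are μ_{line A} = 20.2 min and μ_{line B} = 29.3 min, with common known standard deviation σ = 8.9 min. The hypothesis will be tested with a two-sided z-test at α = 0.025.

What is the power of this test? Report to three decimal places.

Standardized effect: d = |μ_{line A} − μ_{line B}| / σ = |20.2 − 29.3| / 8.9 = 1.0225
Noncentrality parameter: δ = d·√(n/2) = 1.0225 × √(14/2) = 2.7052
Two-sided α = 0.025 → critical value z_{0.0125} = 2.241.
Power = Φ(δ − 2.241) + Φ(−δ − 2.241) = Φ(0.464) + Φ(-4.947) = 0.6786 + 0.0000 = 0.6786.

Power ≈ 0.679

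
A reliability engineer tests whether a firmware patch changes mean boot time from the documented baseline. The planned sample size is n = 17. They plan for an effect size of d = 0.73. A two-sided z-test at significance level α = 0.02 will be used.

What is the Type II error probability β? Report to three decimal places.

β ≈ 0.247

Noncentrality parameter: λ = d·√n = 0.73 × √17 = 3.0099
Critical value for a two-sided test at α = 0.02: z_{α/2} = 2.326.
Power = Φ(λ − 2.326) + Φ(−λ − 2.326) = Φ(0.684) + Φ(-5.336) = 0.7529 + 0.0000 = 0.7529.
Type II error: β = 1 − power = 1 − 0.7529 = 0.2471.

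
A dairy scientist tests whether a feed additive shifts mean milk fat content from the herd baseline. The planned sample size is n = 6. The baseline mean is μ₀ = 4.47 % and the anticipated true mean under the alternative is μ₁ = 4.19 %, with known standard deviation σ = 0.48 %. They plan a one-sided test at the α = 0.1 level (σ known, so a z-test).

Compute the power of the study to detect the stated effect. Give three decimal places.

Power ≈ 0.559

Standardized effect: d = |μ₁ − μ₀| / σ = |4.19 − 4.47| / 0.48 = 0.5833
Noncentrality parameter: δ = d·√n = 0.5833 × √6 = 1.4289
Critical value for a one-sided test at α = 0.1: z_α = 1.282.
Power = Φ(δ − 1.282) = Φ(0.147) = 0.5586.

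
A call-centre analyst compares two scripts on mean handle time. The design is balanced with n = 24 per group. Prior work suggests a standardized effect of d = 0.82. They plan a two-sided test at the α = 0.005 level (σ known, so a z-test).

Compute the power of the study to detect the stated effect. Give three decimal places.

Power ≈ 0.513

Noncentrality parameter: δ = d·√(n/2) = 0.82 × √(24/2) = 2.8406
Two-sided α = 0.005 → critical value z_{0.0025} = 2.807.
Power = Φ(δ − 2.807) + Φ(−δ − 2.807) = Φ(0.034) + Φ(-5.648) = 0.5134 + 0.0000 = 0.5134.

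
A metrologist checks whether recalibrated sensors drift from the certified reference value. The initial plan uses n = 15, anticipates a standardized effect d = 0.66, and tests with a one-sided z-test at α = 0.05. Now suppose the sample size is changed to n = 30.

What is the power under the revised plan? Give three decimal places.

With n = 30: δ = d·√n = 0.66 × √30 = 3.6150. Critical value z_{0.05} = 1.645.
Revised power = Φ(δ − 1.645) = Φ(1.970) = 0.9756.

Power ≈ 0.976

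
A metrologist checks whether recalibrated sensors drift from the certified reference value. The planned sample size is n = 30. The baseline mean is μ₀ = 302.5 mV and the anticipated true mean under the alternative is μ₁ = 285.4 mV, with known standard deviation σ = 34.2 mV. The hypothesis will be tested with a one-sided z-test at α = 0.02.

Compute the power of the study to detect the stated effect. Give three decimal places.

Standardized effect: d = |μ₁ − μ₀| / σ = |285.4 − 302.5| / 34.2 = 0.5000
Noncentrality parameter: δ = d·√n = 0.5000 × √30 = 2.7386
One-sided α = 0.02 → critical value z_{0.02} = 2.054.
Power = Φ(δ − 2.054) = Φ(0.685) = 0.7533.

Power ≈ 0.753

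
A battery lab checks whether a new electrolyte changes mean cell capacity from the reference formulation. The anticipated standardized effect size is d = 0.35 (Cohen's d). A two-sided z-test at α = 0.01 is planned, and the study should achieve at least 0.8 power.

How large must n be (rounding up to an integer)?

n = 96

For power 0.8 need Φ(δ − z_{0.005}) = 0.8, so δ = z_{0.005} + z_{0.20} = 2.576 + 0.842 = 3.417.
(The Φ(−δ − z_{α/2}) term is vanishingly small for δ > 0 and is dropped in the standard sample-size formula.)
δ = d·√n ⇒ n = (δ/d)² = (3.417 / 0.35)² = 95.34.
Rounding up, n = 96.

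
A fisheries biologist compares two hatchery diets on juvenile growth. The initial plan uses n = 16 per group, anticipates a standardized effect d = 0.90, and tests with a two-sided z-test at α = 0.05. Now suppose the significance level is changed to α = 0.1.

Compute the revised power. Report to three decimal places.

Power ≈ 0.816

δ = d·√(n/2) = 0.90 × √(16/2) = 2.5456 (unchanged). New critical value: z_{0.05} = 1.645.
Revised power = Φ(δ − 1.645) + Φ(−δ − 1.645) = Φ(0.901) + Φ(-4.190) = 0.8161 + 0.0000 = 0.8161.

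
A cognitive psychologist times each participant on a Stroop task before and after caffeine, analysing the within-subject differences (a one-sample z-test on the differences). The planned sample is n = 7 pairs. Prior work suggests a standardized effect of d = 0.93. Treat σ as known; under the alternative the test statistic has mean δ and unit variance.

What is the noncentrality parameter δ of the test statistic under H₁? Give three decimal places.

δ ≈ 2.461

The noncentrality parameter scales effect size by the design's sample-size factor: δ = d·√n = 0.93 × √7 = 2.4605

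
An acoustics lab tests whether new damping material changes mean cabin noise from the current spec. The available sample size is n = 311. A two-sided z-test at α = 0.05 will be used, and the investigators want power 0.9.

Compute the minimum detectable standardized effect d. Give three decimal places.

Need Φ(δ − 1.960) = 0.9, so δ = 1.960 + 1.282 = 3.242.
(Lower-tail contribution to power is negligible for δ > 0.)
δ = d·√n ⇒ d = δ/√n = 3.242/√311 = 0.1838.

d ≈ 0.184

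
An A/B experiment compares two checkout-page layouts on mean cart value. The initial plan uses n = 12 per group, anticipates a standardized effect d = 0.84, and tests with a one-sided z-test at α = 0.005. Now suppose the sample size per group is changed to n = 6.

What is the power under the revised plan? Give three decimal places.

Power ≈ 0.131

With n = 6 per group: δ = d·√(n/2) = 0.84 × √(6/2) = 1.4549. Critical value z_{0.005} = 2.576.
Revised power = P(Z > 2.576 − δ) = Φ(-1.121) = 0.1312.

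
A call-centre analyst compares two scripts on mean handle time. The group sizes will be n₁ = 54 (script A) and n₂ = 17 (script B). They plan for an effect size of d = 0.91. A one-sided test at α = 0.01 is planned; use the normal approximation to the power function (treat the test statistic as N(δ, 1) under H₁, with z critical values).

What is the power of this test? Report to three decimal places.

Noncentrality parameter: δ = d / √(1/n₁ + 1/n₂) = 0.91 / √(1/54 + 1/17) = 3.2722
One-sided α = 0.01 → critical value z_{0.01} = 2.326.
Power = Φ(δ − 2.326) = Φ(0.946) = 0.8279.

Power ≈ 0.828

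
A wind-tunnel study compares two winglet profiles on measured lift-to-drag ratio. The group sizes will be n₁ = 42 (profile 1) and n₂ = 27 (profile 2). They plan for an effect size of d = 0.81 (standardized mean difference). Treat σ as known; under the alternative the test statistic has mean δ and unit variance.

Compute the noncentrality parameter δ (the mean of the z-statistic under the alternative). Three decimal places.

δ ≈ 3.284

δ = d / √(1/n₁ + 1/n₂) = 0.81 / √(1/42 + 1/27) = 3.2837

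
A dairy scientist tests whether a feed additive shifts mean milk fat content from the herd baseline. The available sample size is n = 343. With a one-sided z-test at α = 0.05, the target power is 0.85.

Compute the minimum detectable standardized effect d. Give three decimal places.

Need Φ(δ − 1.645) = 0.85, so δ = 1.645 + 1.036 = 2.681.
δ = d·√n ⇒ d = δ/√n = 2.681/√343 = 0.1448.

d ≈ 0.145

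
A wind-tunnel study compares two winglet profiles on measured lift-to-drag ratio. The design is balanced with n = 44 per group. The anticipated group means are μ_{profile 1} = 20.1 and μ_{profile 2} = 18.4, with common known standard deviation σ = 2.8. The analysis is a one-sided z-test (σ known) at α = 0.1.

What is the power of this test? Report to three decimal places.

Power ≈ 0.941

Standardized effect: d = |μ_{profile 1} − μ_{profile 2}| / σ = |20.1 − 18.4| / 2.8 = 0.6071
Noncentrality parameter: λ = d·√(n/2) = 0.6071 × √(44/2) = 2.8478
Critical value for a one-sided test at α = 0.1: z_α = 1.282.
Power = Φ(λ − 1.282) = Φ(1.566) = 0.9413.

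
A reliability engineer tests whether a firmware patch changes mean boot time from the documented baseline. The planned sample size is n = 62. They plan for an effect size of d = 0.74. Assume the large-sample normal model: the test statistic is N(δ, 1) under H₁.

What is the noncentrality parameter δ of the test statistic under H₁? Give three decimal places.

δ ≈ 5.827

The noncentrality parameter scales effect size by the design's sample-size factor: δ = d·√n = 0.74 × √62 = 5.8268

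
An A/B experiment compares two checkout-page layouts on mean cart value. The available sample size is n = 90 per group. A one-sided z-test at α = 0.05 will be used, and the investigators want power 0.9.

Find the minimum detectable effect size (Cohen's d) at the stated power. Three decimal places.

Required noncentrality: δ = z_{0.05} + z_{0.10} = 1.645 + 1.282 = 2.926.
δ = d·√(n/2) ⇒ d = δ/√(n/2) = 2.926/√(90/2) = 0.4362.

d ≈ 0.436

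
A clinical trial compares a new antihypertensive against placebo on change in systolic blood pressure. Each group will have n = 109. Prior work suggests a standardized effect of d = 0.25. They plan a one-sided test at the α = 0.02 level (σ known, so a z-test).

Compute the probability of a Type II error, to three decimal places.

Noncentrality parameter: δ = d·√(n/2) = 0.25 × √(109/2) = 1.8456
Critical value for a one-sided test at α = 0.02: z_α = 2.054.
Power = P(Z > 2.054 − δ) = Φ(-0.208) = 0.4176.
Type II error: β = 1 − power = 1 − 0.4176 = 0.5824.

β ≈ 0.582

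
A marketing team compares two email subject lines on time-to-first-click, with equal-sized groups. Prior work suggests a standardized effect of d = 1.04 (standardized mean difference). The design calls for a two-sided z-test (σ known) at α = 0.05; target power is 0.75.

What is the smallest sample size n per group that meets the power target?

For power 0.75 need Φ(δ − z_{0.025}) = 0.75, so δ = z_{0.025} + z_{0.25} = 1.960 + 0.674 = 2.634.
(Ignoring the negligible lower-tail rejection probability gives the usual closed-form inversion.)
δ = d·√(n/2) ⇒ n = 2(δ/d)² = 2 × (2.634 / 1.04)² = 12.83.
Rounding up, n = 13 per group.

n = 13 per group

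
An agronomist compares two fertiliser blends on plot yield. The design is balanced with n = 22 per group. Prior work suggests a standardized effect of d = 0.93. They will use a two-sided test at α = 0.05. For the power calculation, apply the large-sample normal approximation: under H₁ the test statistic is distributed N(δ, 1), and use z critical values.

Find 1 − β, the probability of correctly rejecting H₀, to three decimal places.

Noncentrality parameter: δ = d·√(n/2) = 0.93 × √(22/2) = 3.0845
Critical value for a two-sided test at α = 0.05: z_{α/2} = 1.960.
Power = Φ(δ − 1.960) + Φ(−δ − 1.960) = Φ(1.124) + Φ(-5.044) = 0.8696 + 0.0000 = 0.8696.

Power ≈ 0.870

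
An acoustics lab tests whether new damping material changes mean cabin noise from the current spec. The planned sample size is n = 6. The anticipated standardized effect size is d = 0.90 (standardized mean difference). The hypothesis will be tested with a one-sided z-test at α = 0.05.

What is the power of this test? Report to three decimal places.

Noncentrality parameter: δ = d·√n = 0.90 × √6 = 2.2045
One-sided α = 0.05 → critical value z_{0.05} = 1.645.
Power = P(Z > 1.645 − δ) = Φ(0.560) = 0.7122.

Power ≈ 0.712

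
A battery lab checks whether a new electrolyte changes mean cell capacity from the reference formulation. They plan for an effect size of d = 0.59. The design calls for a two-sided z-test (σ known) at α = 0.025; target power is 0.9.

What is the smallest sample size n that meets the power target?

For power 0.9 need Φ(δ − z_{0.0125}) = 0.9, so δ = z_{0.0125} + z_{0.10} = 2.241 + 1.282 = 3.523.
(Ignoring the negligible lower-tail rejection probability gives the usual closed-form inversion.)
δ = d·√n ⇒ n = (δ/d)² = (3.523 / 0.59)² = 35.65.
Round up to the next whole unit.

n = 36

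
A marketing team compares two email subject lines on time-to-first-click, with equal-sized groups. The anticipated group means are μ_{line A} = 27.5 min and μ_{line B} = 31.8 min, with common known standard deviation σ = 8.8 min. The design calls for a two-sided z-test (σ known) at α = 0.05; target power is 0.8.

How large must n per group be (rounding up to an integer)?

n = 66 per group

Standardized effect: d = |μ_{line A} − μ_{line B}| / σ = |27.5 − 31.8| / 8.8 = 0.4886
Set Φ(δ − 1.960) = 0.8; then δ − 1.960 = Φ⁻¹(0.8) = 0.842, giving δ = 2.802.
(For δ > 0 the lower-tail rejection region contributes negligibly to power, so the one-term inversion is standard.)
δ = d·√(n/2) ⇒ n = 2(δ/d)² = 2 × (2.802 / 0.4886)² = 65.75.
Round up to the next whole unit.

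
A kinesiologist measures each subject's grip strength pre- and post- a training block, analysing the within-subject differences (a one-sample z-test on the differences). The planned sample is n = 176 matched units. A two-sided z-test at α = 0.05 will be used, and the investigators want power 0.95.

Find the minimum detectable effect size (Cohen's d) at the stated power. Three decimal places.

d ≈ 0.272

Need Φ(δ − 1.960) = 0.95, so δ = 1.960 + 1.645 = 3.605.
(The second rejection-region term Φ(−δ − z_{α/2}) is negligible and dropped.)
δ = d·√n ⇒ d = δ/√n = 3.605/√176 = 0.2717.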